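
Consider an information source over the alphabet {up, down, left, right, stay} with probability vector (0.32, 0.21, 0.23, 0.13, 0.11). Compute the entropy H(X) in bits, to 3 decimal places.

H = −Σ pᵢ log₂ pᵢ.
−0.32·log₂(0.32) = 0.5260
−0.21·log₂(0.21) = 0.4728
−0.23·log₂(0.23) = 0.4877
−0.13·log₂(0.13) = 0.3826
−0.11·log₂(0.11) = 0.3503
Sum ≈ 2.2195 → 2.219 bits.

2.219 bits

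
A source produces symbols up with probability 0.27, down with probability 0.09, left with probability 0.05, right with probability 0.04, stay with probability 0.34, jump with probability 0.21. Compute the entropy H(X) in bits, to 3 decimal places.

H = −Σ pᵢ log₂ pᵢ.
−0.27·log₂(0.27) = 0.5100
−0.09·log₂(0.09) = 0.3127
−0.05·log₂(0.05) = 0.2161
−0.04·log₂(0.04) = 0.1858
−0.34·log₂(0.34) = 0.5292
−0.21·log₂(0.21) = 0.4728
Sum ≈ 2.2265 → 2.227 bits.

2.227 bits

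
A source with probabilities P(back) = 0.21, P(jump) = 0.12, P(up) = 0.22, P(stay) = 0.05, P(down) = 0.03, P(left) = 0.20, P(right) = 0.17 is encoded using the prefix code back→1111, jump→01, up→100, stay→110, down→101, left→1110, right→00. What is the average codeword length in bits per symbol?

L̄ = Σ pᵢ·ℓᵢ = 0.21·4 + 0.12·2 + 0.22·3 + 0.05·3 + 0.03·3 + 0.20·4 + 0.17·2 = 3.12 bits/symbol.

3.12 bits/symbol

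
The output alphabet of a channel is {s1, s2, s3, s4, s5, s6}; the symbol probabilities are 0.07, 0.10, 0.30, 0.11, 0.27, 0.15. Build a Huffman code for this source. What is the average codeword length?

2.43 bits/symbol

Repeatedly combine the two least-probable nodes; the expected code length is the sum of the merged weights.
merge 7/100 + 1/10 → 17/100
merge 11/100 + 3/20 → 13/50
merge 17/100 + 13/50 → 43/100
merge 27/100 + 3/10 → 57/100
merge 43/100 + 57/100 → 1
L = 17/100 + 13/50 + 43/100 + 57/100 + 1 = 243/100 = 2.43 bits/symbol.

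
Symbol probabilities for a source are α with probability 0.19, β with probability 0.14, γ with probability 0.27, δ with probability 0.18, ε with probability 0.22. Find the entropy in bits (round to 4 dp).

H = −Σ pᵢ log₂ pᵢ.
−0.19·log₂(0.19) = 0.4552
−0.14·log₂(0.14) = 0.3971
−0.27·log₂(0.27) = 0.5100
−0.18·log₂(0.18) = 0.4453
−0.22·log₂(0.22) = 0.4806
Sum ≈ 2.2882 → 2.2882 bits.

2.2882 bits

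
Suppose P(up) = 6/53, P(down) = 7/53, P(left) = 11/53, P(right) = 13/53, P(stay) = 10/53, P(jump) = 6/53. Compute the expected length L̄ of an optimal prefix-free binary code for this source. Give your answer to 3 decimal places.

2.547 bits/symbol

Repeatedly combine the two least-probable nodes; the expected code length is the sum of the merged weights.
merge 6/53 + 6/53 → 12/53
merge 7/53 + 10/53 → 17/53
merge 11/53 + 12/53 → 23/53
merge 13/53 + 17/53 → 30/53
merge 23/53 + 30/53 → 1
L = 12/53 + 17/53 + 23/53 + 30/53 + 1 = 135/53 ≈ 2.547 bits/symbol.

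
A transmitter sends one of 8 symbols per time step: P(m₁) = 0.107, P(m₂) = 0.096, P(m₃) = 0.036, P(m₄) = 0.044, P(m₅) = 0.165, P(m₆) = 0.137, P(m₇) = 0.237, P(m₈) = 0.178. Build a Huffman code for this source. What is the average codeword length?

Repeatedly combine the two least-probable nodes; the expected code length is the sum of the merged weights.
merge 9/250 + 11/250 → 2/25
merge 2/25 + 12/125 → 22/125
merge 107/1000 + 137/1000 → 61/250
merge 33/200 + 22/125 → 341/1000
merge 89/500 + 237/1000 → 83/200
merge 61/250 + 341/1000 → 117/200
merge 83/200 + 117/200 → 1
L = 2/25 + 22/125 + 61/250 + 341/1000 + 83/200 + 117/200 + 1 = 2841/1000 = 2.841 bits/symbol.

2.841 bits/symbol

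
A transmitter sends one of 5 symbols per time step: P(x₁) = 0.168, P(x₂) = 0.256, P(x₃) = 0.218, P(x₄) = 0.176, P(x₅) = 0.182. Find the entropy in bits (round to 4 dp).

2.3031 bits

H = −Σ pᵢ log₂ pᵢ.
−0.168·log₂(0.168) = 0.4323
−0.256·log₂(0.256) = 0.5032
−0.218·log₂(0.218) = 0.4791
−0.176·log₂(0.176) = 0.4411
−0.182·log₂(0.182) = 0.4474
Sum ≈ 2.3031 → 2.3031 bits.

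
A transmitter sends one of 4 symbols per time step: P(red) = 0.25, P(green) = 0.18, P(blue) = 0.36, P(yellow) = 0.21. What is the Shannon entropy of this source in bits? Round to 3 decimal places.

H = −Σ pᵢ log₂ pᵢ.
−0.25·log₂(0.25) = 0.5000
−0.18·log₂(0.18) = 0.4453
−0.36·log₂(0.36) = 0.5306
−0.21·log₂(0.21) = 0.4728
Sum ≈ 1.9487 → 1.949 bits.

1.949 bits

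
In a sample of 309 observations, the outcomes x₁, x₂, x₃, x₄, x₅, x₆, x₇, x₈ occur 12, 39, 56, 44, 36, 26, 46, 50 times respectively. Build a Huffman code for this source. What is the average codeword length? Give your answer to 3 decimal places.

Probabilities are the counts divided by 309.
Repeatedly combine the two least-probable nodes; the expected code length is the sum of the merged weights.
merge 4/103 + 26/309 → 38/309
merge 12/103 + 38/309 → 74/309
merge 13/103 + 44/309 → 83/309
merge 46/309 + 50/309 → 32/103
merge 56/309 + 74/309 → 130/309
merge 83/309 + 32/103 → 179/309
merge 130/309 + 179/309 → 1
L = 38/309 + 74/309 + 83/309 + 32/103 + 130/309 + 179/309 + 1 = 303/103 ≈ 2.942 bits/symbol.

2.942 bits/symbol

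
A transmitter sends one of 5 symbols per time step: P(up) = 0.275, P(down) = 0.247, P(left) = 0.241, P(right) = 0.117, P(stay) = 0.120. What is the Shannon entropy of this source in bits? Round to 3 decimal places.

H = −Σ pᵢ log₂ pᵢ.
−0.275·log₂(0.275) = 0.5122
−0.247·log₂(0.247) = 0.4983
−0.241·log₂(0.241) = 0.4947
−0.117·log₂(0.117) = 0.3622
−0.120·log₂(0.120) = 0.3671
Sum ≈ 2.2345 → 2.234 bits.

2.234 bits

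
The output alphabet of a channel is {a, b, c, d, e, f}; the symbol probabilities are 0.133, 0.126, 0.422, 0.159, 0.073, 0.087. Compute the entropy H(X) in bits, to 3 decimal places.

2.293 bits

H = −Σ pᵢ log₂ pᵢ.
−0.133·log₂(0.133) = 0.3871
−0.126·log₂(0.126) = 0.3766
−0.422·log₂(0.422) = 0.5253
−0.159·log₂(0.159) = 0.4218
−0.073·log₂(0.073) = 0.2756
−0.087·log₂(0.087) = 0.3065
Sum ≈ 2.2928 → 2.293 bits.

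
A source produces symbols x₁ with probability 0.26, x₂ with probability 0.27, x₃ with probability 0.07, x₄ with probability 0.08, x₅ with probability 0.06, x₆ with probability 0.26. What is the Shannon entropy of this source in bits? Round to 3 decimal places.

2.324 bits

H = −Σ pᵢ log₂ pᵢ.
−0.26·log₂(0.26) = 0.5053
−0.27·log₂(0.27) = 0.5100
−0.07·log₂(0.07) = 0.2686
−0.08·log₂(0.08) = 0.2915
−0.06·log₂(0.06) = 0.2435
−0.26·log₂(0.26) = 0.5053
Sum ≈ 2.3242 → 2.324 bits.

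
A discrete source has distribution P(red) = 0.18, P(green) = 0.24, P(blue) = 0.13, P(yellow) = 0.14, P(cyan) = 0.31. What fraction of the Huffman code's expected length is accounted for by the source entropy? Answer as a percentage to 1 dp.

98.8%

Entropy H = −Σ p log₂ p ≈ 2.2430 bits.
Huffman merges: 13/100+7/50→27/100; 9/50+6/25→21/50; 27/100+31/100→29/50; 21/50+29/50→1. L = 227/100 ≈ 2.2700.
Efficiency = H/L = 2.2430/2.2700 = 98.8%.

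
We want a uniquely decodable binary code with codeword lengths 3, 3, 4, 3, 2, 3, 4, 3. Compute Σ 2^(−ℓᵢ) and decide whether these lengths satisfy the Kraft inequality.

1; yes

With common denominator 2^4 = 16: Σ 2^(−ℓᵢ) = 2/16 + 2/16 + 1/16 + 2/16 + 4/16 + 2/16 + 1/16 + 2/16 = 16/16 = 1.
Kraft's inequality requires Σ ≤ 1; here Σ = 1 ≤ 1, so such a prefix code exists.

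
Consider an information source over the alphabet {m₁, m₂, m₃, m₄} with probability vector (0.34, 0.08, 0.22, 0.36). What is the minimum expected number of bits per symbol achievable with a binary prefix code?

Repeatedly combine the two least-probable nodes; the expected code length is the sum of the merged weights.
merge 2/25 + 11/50 → 3/10
merge 3/10 + 17/50 → 16/25
merge 9/25 + 16/25 → 1
L = 3/10 + 16/25 + 1 = 97/50 = 1.94 bits/symbol.

1.94 bits/symbol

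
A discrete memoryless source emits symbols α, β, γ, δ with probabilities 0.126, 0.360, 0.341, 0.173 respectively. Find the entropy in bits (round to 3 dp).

1.874 bits

H = −Σ pᵢ log₂ pᵢ.
−0.126·log₂(0.126) = 0.3766
−0.360·log₂(0.360) = 0.5306
−0.341·log₂(0.341) = 0.5293
−0.173·log₂(0.173) = 0.4379
Sum ≈ 1.8743 → 1.874 bits.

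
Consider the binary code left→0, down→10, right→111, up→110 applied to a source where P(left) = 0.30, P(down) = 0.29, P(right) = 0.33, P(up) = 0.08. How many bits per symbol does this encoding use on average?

2.11 bits/symbol

L̄ = Σ pᵢ·ℓᵢ = 0.30·1 + 0.29·2 + 0.33·3 + 0.08·3 = 2.11 bits/symbol.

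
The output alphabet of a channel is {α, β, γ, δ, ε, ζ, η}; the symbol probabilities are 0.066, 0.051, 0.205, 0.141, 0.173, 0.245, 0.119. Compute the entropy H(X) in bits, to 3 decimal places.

H = −Σ pᵢ log₂ pᵢ.
−0.066·log₂(0.066) = 0.2588
−0.051·log₂(0.051) = 0.2190
−0.205·log₂(0.205) = 0.4687
−0.141·log₂(0.141) = 0.3985
−0.173·log₂(0.173) = 0.4379
−0.245·log₂(0.245) = 0.4971
−0.119·log₂(0.119) = 0.3654
Sum ≈ 2.6454 → 2.645 bits.

2.645 bits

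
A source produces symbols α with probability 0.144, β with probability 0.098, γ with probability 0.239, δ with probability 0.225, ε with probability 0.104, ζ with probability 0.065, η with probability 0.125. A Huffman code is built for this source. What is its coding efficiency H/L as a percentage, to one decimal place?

Entropy H = −Σ p log₂ p ≈ 2.6796 bits.
Huffman merges: 13/200+49/500→163/1000; 13/125+1/8→229/1000; 18/125+163/1000→307/1000; 9/40+229/1000→227/500; 239/1000+307/1000→273/500; 227/500+273/500→1. L = 2699/1000 ≈ 2.6990.
Efficiency = H/L = 2.6796/2.6990 = 99.3%.

99.3%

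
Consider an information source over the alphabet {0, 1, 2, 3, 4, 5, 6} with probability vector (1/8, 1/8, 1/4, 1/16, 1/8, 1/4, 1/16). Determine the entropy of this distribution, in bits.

2.625 bits

Each probability is a power of 1/2, so log₂(1/p) is an integer.
H = Σ p·log₂(1/p) = 1/8·3 + 1/8·3 + 1/4·2 + 1/16·4 + 1/8·3 + 1/4·2 + 1/16·4 = 2.625 bits.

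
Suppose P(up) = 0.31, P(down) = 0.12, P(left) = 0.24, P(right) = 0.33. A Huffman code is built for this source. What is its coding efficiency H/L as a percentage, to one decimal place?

Entropy H = −Σ p log₂ p ≈ 1.9128 bits.
Huffman merges: 3/25+6/25→9/25; 31/100+33/100→16/25; 9/25+16/25→1. L = 2 ≈ 2.0000.
Efficiency = H/L = 1.9128/2.0000 = 95.6%.

95.6%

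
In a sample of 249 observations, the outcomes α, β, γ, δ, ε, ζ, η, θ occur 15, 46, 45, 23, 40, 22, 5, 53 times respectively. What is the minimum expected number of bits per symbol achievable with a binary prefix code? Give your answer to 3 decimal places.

2.851 bits/symbol

Probabilities are the counts divided by 249.
Repeatedly combine the two least-probable nodes; the expected code length is the sum of the merged weights.
merge 5/249 + 5/83 → 20/249
merge 20/249 + 22/249 → 14/83
merge 23/249 + 40/249 → 21/83
merge 14/83 + 15/83 → 29/83
merge 46/249 + 53/249 → 33/83
merge 21/83 + 29/83 → 50/83
merge 33/83 + 50/83 → 1
L = 20/249 + 14/83 + 21/83 + 29/83 + 33/83 + 50/83 + 1 = 710/249 ≈ 2.851 bits/symbol.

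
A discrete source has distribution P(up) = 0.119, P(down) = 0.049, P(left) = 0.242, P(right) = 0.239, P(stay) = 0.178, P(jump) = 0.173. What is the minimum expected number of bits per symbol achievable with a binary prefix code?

Repeatedly combine the two least-probable nodes; the expected code length is the sum of the merged weights.
merge 49/1000 + 119/1000 → 21/125
merge 21/125 + 173/1000 → 341/1000
merge 89/500 + 239/1000 → 417/1000
merge 121/500 + 341/1000 → 583/1000
merge 417/1000 + 583/1000 → 1
L = 21/125 + 341/1000 + 417/1000 + 583/1000 + 1 = 2509/1000 = 2.509 bits/symbol.

2.509 bits/symbol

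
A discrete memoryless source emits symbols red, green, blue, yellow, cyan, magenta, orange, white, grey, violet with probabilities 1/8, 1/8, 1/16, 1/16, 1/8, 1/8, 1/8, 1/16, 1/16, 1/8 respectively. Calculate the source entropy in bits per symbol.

3.25 bits

Each probability is a power of 1/2, so log₂(1/p) is an integer.
H = Σ p·log₂(1/p) = 1/8·3 + 1/8·3 + 1/16·4 + 1/16·4 + 1/8·3 + 1/8·3 + 1/8·3 + 1/16·4 + 1/16·4 + 1/8·3 = 3.25 bits.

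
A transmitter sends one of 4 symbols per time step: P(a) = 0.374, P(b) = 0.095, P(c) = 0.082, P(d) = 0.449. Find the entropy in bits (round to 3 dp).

1.668 bits

H = −Σ pᵢ log₂ pᵢ.
−0.374·log₂(0.374) = 0.5307
−0.095·log₂(0.095) = 0.3226
−0.082·log₂(0.082) = 0.2959
−0.449·log₂(0.449) = 0.5187
Sum ≈ 1.6678 → 1.668 bits.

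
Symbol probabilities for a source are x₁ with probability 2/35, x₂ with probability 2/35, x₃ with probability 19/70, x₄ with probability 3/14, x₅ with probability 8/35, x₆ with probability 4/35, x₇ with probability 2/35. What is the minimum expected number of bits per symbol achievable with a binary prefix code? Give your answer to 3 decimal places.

2.571 bits/symbol

Repeatedly combine the two least-probable nodes; the expected code length is the sum of the merged weights.
merge 2/35 + 2/35 → 4/35
merge 2/35 + 4/35 → 6/35
merge 4/35 + 6/35 → 2/7
merge 3/14 + 8/35 → 31/70
merge 19/70 + 2/7 → 39/70
merge 31/70 + 39/70 → 1
L = 4/35 + 6/35 + 2/7 + 31/70 + 39/70 + 1 = 18/7 ≈ 2.571 bits/symbol.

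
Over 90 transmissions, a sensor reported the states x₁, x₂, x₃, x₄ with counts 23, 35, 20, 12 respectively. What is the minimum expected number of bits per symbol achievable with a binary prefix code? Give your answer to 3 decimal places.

Probabilities are the counts divided by 90.
Repeatedly combine the two least-probable nodes; the expected code length is the sum of the merged weights.
merge 2/15 + 2/9 → 16/45
merge 23/90 + 16/45 → 11/18
merge 7/18 + 11/18 → 1
L = 16/45 + 11/18 + 1 = 59/30 ≈ 1.967 bits/symbol.

1.967 bits/symbol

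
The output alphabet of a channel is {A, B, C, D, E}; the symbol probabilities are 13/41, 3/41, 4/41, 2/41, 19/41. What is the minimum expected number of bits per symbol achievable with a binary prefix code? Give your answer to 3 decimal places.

Repeatedly combine the two least-probable nodes; the expected code length is the sum of the merged weights.
merge 2/41 + 3/41 → 5/41
merge 4/41 + 5/41 → 9/41
merge 9/41 + 13/41 → 22/41
merge 19/41 + 22/41 → 1
L = 5/41 + 9/41 + 22/41 + 1 = 77/41 ≈ 1.878 bits/symbol.

1.878 bits/symbol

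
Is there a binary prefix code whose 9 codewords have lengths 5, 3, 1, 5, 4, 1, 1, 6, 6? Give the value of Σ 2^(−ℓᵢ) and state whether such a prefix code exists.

With common denominator 2^6 = 64: Σ 2^(−ℓᵢ) = 2/64 + 8/64 + 32/64 + 2/64 + 4/64 + 32/64 + 32/64 + 1/64 + 1/64 = 114/64 = 1.78125.
Kraft's inequality requires Σ ≤ 1; here Σ = 1.78125 > 1, so no such prefix code exists.

1.78125; no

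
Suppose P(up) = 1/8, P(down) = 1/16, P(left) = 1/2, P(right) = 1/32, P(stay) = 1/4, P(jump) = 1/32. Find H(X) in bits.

Each probability is a power of 1/2, so log₂(1/p) is an integer.
H = Σ p·log₂(1/p) = 1/8·3 + 1/16·4 + 1/2·1 + 1/32·5 + 1/4·2 + 1/32·5 = 1.9375 bits.

1.9375 bits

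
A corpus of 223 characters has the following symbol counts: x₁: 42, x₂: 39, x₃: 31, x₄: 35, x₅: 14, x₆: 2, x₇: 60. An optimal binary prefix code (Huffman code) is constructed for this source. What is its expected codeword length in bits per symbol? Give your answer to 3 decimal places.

Probabilities are the counts divided by 223.
Repeatedly combine the two least-probable nodes; the expected code length is the sum of the merged weights.
merge 2/223 + 14/223 → 16/223
merge 16/223 + 31/223 → 47/223
merge 35/223 + 39/223 → 74/223
merge 42/223 + 47/223 → 89/223
merge 60/223 + 74/223 → 134/223
merge 89/223 + 134/223 → 1
L = 16/223 + 47/223 + 74/223 + 89/223 + 134/223 + 1 = 583/223 ≈ 2.614 bits/symbol.

2.614 bits/symbol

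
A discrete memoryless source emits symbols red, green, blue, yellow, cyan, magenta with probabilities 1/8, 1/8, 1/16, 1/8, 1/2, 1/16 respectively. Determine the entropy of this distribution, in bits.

Each probability is a power of 1/2, so log₂(1/p) is an integer.
H = Σ p·log₂(1/p) = 1/8·3 + 1/8·3 + 1/16·4 + 1/8·3 + 1/2·1 + 1/16·4 = 2.125 bits.

2.125 bits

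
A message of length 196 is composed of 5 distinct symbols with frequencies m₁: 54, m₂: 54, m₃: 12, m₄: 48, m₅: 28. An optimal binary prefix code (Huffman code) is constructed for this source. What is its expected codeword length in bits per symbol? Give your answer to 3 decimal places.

Probabilities are the counts divided by 196.
Repeatedly combine the two least-probable nodes; the expected code length is the sum of the merged weights.
merge 3/49 + 1/7 → 10/49
merge 10/49 + 12/49 → 22/49
merge 27/98 + 27/98 → 27/49
merge 22/49 + 27/49 → 1
L = 10/49 + 22/49 + 27/49 + 1 = 108/49 ≈ 2.204 bits/symbol.

2.204 bits/symbol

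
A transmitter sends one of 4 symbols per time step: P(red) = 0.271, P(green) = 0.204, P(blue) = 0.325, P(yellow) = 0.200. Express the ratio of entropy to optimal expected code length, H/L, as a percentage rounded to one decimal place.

98.5%

Entropy H = −Σ p log₂ p ≈ 1.9697 bits.
Huffman merges: 1/5+51/250→101/250; 271/1000+13/40→149/250; 101/250+149/250→1. L = 2 ≈ 2.0000.
Efficiency = H/L = 1.9697/2.0000 = 98.5%.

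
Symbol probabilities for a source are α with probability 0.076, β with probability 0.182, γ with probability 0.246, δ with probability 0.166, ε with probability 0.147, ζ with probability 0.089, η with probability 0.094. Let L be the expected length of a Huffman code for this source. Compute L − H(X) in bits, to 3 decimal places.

Entropy H = −Σ p log₂ p ≈ 2.6956 bits.
Huffman merges: 19/250+89/1000→33/200; 47/500+147/1000→241/1000; 33/200+83/500→331/1000; 91/500+241/1000→423/1000; 123/500+331/1000→577/1000; 423/1000+577/1000→1. L = 2737/1000 ≈ 2.7370.
L − H = 2.7370 − 2.6956 = 0.041 bits.

0.041 bits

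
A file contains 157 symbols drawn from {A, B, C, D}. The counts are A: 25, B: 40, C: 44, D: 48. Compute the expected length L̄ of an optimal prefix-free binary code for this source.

Probabilities are the counts divided by 157.
Repeatedly combine the two least-probable nodes; the expected code length is the sum of the merged weights.
merge 25/157 + 40/157 → 65/157
merge 44/157 + 48/157 → 92/157
merge 65/157 + 92/157 → 1
L = 65/157 + 92/157 + 1 = 2 bits/symbol.

2 bits/symbol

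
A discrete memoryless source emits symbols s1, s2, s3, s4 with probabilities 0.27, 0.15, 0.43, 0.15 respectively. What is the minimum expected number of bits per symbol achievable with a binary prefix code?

1.87 bits/symbol

Repeatedly combine the two least-probable nodes; the expected code length is the sum of the merged weights.
merge 3/20 + 3/20 → 3/10
merge 27/100 + 3/10 → 57/100
merge 43/100 + 57/100 → 1
L = 3/10 + 57/100 + 1 = 187/100 = 1.87 bits/symbol.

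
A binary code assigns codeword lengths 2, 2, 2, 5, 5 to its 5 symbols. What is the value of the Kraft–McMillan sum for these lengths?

With common denominator 2^5 = 32: Σ 2^(−ℓᵢ) = 8/32 + 8/32 + 8/32 + 1/32 + 1/32 = 26/32 = 0.8125.

0.8125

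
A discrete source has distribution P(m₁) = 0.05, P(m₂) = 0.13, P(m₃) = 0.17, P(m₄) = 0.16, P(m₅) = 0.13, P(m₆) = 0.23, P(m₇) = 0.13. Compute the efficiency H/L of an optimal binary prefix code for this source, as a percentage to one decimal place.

Entropy H = −Σ p log₂ p ≈ 2.7093 bits.
Huffman merges: 1/20+13/100→9/50; 13/100+13/100→13/50; 4/25+17/100→33/100; 9/50+23/100→41/100; 13/50+33/100→59/100; 41/100+59/100→1. L = 277/100 ≈ 2.7700.
Efficiency = H/L = 2.7093/2.7700 = 97.8%.

97.8%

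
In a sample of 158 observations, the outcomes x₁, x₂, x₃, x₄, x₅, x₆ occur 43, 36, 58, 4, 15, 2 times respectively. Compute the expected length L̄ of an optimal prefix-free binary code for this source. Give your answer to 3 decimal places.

Probabilities are the counts divided by 158.
Repeatedly combine the two least-probable nodes; the expected code length is the sum of the merged weights.
merge 1/79 + 2/79 → 3/79
merge 3/79 + 15/158 → 21/158
merge 21/158 + 18/79 → 57/158
merge 43/158 + 57/158 → 50/79
merge 29/79 + 50/79 → 1
L = 3/79 + 21/158 + 57/158 + 50/79 + 1 = 171/79 ≈ 2.165 bits/symbol.

2.165 bits/symbol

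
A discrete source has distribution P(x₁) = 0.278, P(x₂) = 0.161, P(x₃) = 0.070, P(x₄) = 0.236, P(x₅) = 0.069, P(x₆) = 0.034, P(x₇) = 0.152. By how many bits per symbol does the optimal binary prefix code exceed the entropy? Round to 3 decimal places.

0.046 bits

Entropy H = −Σ p log₂ p ≈ 2.5429 bits.
Huffman merges: 17/500+69/1000→103/1000; 7/100+103/1000→173/1000; 19/125+161/1000→313/1000; 173/1000+59/250→409/1000; 139/500+313/1000→591/1000; 409/1000+591/1000→1. L = 2589/1000 ≈ 2.5890.
L − H = 2.5890 − 2.5429 = 0.046 bits.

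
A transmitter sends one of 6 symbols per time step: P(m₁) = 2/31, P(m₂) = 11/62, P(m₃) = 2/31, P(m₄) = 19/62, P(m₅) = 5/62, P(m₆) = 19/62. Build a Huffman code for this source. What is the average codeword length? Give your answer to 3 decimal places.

Repeatedly combine the two least-probable nodes; the expected code length is the sum of the merged weights.
merge 2/31 + 2/31 → 4/31
merge 5/62 + 4/31 → 13/62
merge 11/62 + 13/62 → 12/31
merge 19/62 + 19/62 → 19/31
merge 12/31 + 19/31 → 1
L = 4/31 + 13/62 + 12/31 + 19/31 + 1 = 145/62 ≈ 2.339 bits/symbol.

2.339 bits/symbol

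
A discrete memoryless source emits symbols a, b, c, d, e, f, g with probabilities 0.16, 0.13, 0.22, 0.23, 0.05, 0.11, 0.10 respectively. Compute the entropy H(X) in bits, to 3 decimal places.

2.672 bits

H = −Σ pᵢ log₂ pᵢ.
−0.16·log₂(0.16) = 0.4230
−0.13·log₂(0.13) = 0.3826
−0.22·log₂(0.22) = 0.4806
−0.23·log₂(0.23) = 0.4877
−0.05·log₂(0.05) = 0.2161
−0.11·log₂(0.11) = 0.3503
−0.10·log₂(0.10) = 0.3322
Sum ≈ 2.6725 → 2.672 bits.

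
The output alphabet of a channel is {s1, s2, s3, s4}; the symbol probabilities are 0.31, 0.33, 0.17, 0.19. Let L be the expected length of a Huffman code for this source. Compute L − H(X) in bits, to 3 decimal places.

0.059 bits

Entropy H = −Σ p log₂ p ≈ 1.9414 bits.
Huffman merges: 17/100+19/100→9/25; 31/100+33/100→16/25; 9/25+16/25→1. L = 2 ≈ 2.0000.
L − H = 2.0000 − 1.9414 = 0.059 bits.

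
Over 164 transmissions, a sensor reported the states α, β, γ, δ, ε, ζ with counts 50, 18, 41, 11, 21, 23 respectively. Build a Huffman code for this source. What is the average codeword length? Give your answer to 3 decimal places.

2.445 bits/symbol

Probabilities are the counts divided by 164.
Repeatedly combine the two least-probable nodes; the expected code length is the sum of the merged weights.
merge 11/164 + 9/82 → 29/164
merge 21/164 + 23/164 → 11/41
merge 29/164 + 1/4 → 35/82
merge 11/41 + 25/82 → 47/82
merge 35/82 + 47/82 → 1
L = 29/164 + 11/41 + 35/82 + 47/82 + 1 = 401/164 ≈ 2.445 bits/symbol.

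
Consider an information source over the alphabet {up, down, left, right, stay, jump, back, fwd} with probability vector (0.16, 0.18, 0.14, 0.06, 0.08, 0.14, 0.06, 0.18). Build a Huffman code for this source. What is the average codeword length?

2.94 bits/symbol

Repeatedly combine the two least-probable nodes; the expected code length is the sum of the merged weights.
merge 3/50 + 3/50 → 3/25
merge 2/25 + 3/25 → 1/5
merge 7/50 + 7/50 → 7/25
merge 4/25 + 9/50 → 17/50
merge 9/50 + 1/5 → 19/50
merge 7/25 + 17/50 → 31/50
merge 19/50 + 31/50 → 1
L = 3/25 + 1/5 + 7/25 + 17/50 + 19/50 + 31/50 + 1 = 147/50 = 2.94 bits/symbol.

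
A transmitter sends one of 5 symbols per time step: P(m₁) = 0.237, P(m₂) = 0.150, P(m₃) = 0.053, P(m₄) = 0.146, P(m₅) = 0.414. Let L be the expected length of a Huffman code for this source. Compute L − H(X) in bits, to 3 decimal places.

Entropy H = −Σ p log₂ p ≈ 2.0594 bits.
Huffman merges: 53/1000+73/500→199/1000; 3/20+199/1000→349/1000; 237/1000+349/1000→293/500; 207/500+293/500→1. L = 1067/500 ≈ 2.1340.
L − H = 2.1340 − 2.0594 = 0.075 bits.

0.075 bits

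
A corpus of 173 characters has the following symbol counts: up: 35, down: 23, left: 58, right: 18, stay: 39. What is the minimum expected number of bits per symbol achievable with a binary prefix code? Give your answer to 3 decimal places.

Probabilities are the counts divided by 173.
Repeatedly combine the two least-probable nodes; the expected code length is the sum of the merged weights.
merge 18/173 + 23/173 → 41/173
merge 35/173 + 39/173 → 74/173
merge 41/173 + 58/173 → 99/173
merge 74/173 + 99/173 → 1
L = 41/173 + 74/173 + 99/173 + 1 = 387/173 ≈ 2.237 bits/symbol.

2.237 bits/symbol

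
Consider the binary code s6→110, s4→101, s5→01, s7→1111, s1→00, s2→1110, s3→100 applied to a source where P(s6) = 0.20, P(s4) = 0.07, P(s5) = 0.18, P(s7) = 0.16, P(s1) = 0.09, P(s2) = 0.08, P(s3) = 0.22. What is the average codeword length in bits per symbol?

2.97 bits/symbol

L̄ = Σ pᵢ·ℓᵢ = 0.20·3 + 0.07·3 + 0.18·2 + 0.16·4 + 0.09·2 + 0.08·4 + 0.22·3 = 2.97 bits/symbol.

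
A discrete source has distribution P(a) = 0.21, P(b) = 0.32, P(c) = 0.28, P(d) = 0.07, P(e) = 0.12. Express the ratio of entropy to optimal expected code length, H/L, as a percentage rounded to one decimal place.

98.1%

Entropy H = −Σ p log₂ p ≈ 2.1487 bits.
Huffman merges: 7/100+3/25→19/100; 19/100+21/100→2/5; 7/25+8/25→3/5; 2/5+3/5→1. L = 219/100 ≈ 2.1900.
Efficiency = H/L = 2.1487/2.1900 = 98.1%.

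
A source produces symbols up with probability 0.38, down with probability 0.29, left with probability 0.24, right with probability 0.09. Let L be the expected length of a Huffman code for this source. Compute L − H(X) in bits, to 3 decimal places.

Entropy H = −Σ p log₂ p ≈ 1.8551 bits.
Huffman merges: 9/100+6/25→33/100; 29/100+33/100→31/50; 19/50+31/50→1. L = 39/20 ≈ 1.9500.
L − H = 1.9500 − 1.8551 = 0.095 bits.

0.095 bits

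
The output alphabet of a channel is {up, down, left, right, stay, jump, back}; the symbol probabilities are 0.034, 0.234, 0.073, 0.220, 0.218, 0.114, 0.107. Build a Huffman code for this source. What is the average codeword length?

2.649 bits/symbol

Repeatedly combine the two least-probable nodes; the expected code length is the sum of the merged weights.
merge 17/500 + 73/1000 → 107/1000
merge 107/1000 + 107/1000 → 107/500
merge 57/500 + 107/500 → 41/125
merge 109/500 + 11/50 → 219/500
merge 117/500 + 41/125 → 281/500
merge 219/500 + 281/500 → 1
L = 107/1000 + 107/500 + 41/125 + 219/500 + 281/500 + 1 = 2649/1000 = 2.649 bits/symbol.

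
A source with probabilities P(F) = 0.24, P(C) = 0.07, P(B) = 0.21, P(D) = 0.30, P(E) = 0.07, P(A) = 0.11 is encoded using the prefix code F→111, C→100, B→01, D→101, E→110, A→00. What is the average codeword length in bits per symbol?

L̄ = Σ pᵢ·ℓᵢ = 0.24·3 + 0.07·3 + 0.21·2 + 0.30·3 + 0.07·3 + 0.11·2 = 2.68 bits/symbol.

2.68 bits/symbol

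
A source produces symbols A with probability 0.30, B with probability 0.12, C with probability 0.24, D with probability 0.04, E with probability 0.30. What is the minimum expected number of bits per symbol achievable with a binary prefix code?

2.16 bits/symbol

Repeatedly combine the two least-probable nodes; the expected code length is the sum of the merged weights.
merge 1/25 + 3/25 → 4/25
merge 4/25 + 6/25 → 2/5
merge 3/10 + 3/10 → 3/5
merge 2/5 + 3/5 → 1
L = 4/25 + 2/5 + 3/5 + 1 = 54/25 = 2.16 bits/symbol.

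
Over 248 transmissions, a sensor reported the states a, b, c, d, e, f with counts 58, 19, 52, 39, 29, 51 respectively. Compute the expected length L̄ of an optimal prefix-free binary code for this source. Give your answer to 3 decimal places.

Probabilities are the counts divided by 248.
Repeatedly combine the two least-probable nodes; the expected code length is the sum of the merged weights.
merge 19/248 + 29/248 → 6/31
merge 39/248 + 6/31 → 87/248
merge 51/248 + 13/62 → 103/248
merge 29/124 + 87/248 → 145/248
merge 103/248 + 145/248 → 1
L = 6/31 + 87/248 + 103/248 + 145/248 + 1 = 631/248 ≈ 2.544 bits/symbol.

2.544 bits/symbol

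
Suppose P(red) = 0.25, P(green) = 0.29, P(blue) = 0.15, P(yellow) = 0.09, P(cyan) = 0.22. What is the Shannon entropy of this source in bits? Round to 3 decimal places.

2.222 bits

H = −Σ pᵢ log₂ pᵢ.
−0.25·log₂(0.25) = 0.5000
−0.29·log₂(0.29) = 0.5179
−0.15·log₂(0.15) = 0.4105
−0.09·log₂(0.09) = 0.3127
−0.22·log₂(0.22) = 0.4806
Sum ≈ 2.2217 → 2.222 bits.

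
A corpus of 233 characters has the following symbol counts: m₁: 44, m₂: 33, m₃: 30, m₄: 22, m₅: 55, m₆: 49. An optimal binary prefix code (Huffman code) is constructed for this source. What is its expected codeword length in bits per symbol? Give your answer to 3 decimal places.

Probabilities are the counts divided by 233.
Repeatedly combine the two least-probable nodes; the expected code length is the sum of the merged weights.
merge 22/233 + 30/233 → 52/233
merge 33/233 + 44/233 → 77/233
merge 49/233 + 52/233 → 101/233
merge 55/233 + 77/233 → 132/233
merge 101/233 + 132/233 → 1
L = 52/233 + 77/233 + 101/233 + 132/233 + 1 = 595/233 ≈ 2.554 bits/symbol.

2.554 bits/symbol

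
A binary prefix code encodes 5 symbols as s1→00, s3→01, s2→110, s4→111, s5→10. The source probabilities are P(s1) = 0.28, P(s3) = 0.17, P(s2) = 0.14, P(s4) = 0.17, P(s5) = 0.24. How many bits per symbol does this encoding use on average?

L̄ = Σ pᵢ·ℓᵢ = 0.28·2 + 0.17·2 + 0.14·3 + 0.17·3 + 0.24·2 = 2.31 bits/symbol.

2.31 bits/symbol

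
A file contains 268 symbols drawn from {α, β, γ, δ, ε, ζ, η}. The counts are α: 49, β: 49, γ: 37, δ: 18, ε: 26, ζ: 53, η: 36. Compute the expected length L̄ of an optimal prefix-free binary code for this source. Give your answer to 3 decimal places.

Probabilities are the counts divided by 268.
Repeatedly combine the two least-probable nodes; the expected code length is the sum of the merged weights.
merge 9/134 + 13/134 → 11/67
merge 9/67 + 37/268 → 73/268
merge 11/67 + 49/268 → 93/268
merge 49/268 + 53/268 → 51/134
merge 73/268 + 93/268 → 83/134
merge 51/134 + 83/134 → 1
L = 11/67 + 73/268 + 93/268 + 51/134 + 83/134 + 1 = 373/134 ≈ 2.784 bits/symbol.

2.784 bits/symbol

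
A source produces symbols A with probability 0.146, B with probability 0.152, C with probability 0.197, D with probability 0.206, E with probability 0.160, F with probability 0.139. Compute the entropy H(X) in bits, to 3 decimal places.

H = −Σ pᵢ log₂ pᵢ.
−0.146·log₂(0.146) = 0.4053
−0.152·log₂(0.152) = 0.4131
−0.197·log₂(0.197) = 0.4617
−0.206·log₂(0.206) = 0.4695
−0.160·log₂(0.160) = 0.4230
−0.139·log₂(0.139) = 0.3957
Sum ≈ 2.5684 → 2.568 bits.

2.568 bits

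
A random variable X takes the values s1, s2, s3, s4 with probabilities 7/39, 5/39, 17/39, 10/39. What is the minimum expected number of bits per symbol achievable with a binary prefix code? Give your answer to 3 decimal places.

1.872 bits/symbol

Repeatedly combine the two least-probable nodes; the expected code length is the sum of the merged weights.
merge 5/39 + 7/39 → 4/13
merge 10/39 + 4/13 → 22/39
merge 17/39 + 22/39 → 1
L = 4/13 + 22/39 + 1 = 73/39 ≈ 1.872 bits/symbol.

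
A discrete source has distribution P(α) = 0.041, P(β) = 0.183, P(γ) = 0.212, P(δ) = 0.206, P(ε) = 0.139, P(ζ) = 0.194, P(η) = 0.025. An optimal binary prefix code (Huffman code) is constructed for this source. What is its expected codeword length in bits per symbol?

2.648 bits/symbol

Repeatedly combine the two least-probable nodes; the expected code length is the sum of the merged weights.
merge 1/40 + 41/1000 → 33/500
merge 33/500 + 139/1000 → 41/200
merge 183/1000 + 97/500 → 377/1000
merge 41/200 + 103/500 → 411/1000
merge 53/250 + 377/1000 → 589/1000
merge 411/1000 + 589/1000 → 1
L = 33/500 + 41/200 + 377/1000 + 411/1000 + 589/1000 + 1 = 331/125 = 2.648 bits/symbol.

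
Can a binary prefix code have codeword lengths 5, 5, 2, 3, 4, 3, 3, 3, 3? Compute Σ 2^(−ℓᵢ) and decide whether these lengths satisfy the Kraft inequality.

1; yes

With common denominator 2^5 = 32: Σ 2^(−ℓᵢ) = 1/32 + 1/32 + 8/32 + 4/32 + 2/32 + 4/32 + 4/32 + 4/32 + 4/32 = 32/32 = 1.
Kraft's inequality requires Σ ≤ 1; here Σ = 1 ≤ 1, so such a prefix code exists.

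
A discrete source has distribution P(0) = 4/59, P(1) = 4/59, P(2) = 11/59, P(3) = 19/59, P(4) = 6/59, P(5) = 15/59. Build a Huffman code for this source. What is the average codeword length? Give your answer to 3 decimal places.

2.373 bits/symbol

Repeatedly combine the two least-probable nodes; the expected code length is the sum of the merged weights.
merge 4/59 + 4/59 → 8/59
merge 6/59 + 8/59 → 14/59
merge 11/59 + 14/59 → 25/59
merge 15/59 + 19/59 → 34/59
merge 25/59 + 34/59 → 1
L = 8/59 + 14/59 + 25/59 + 34/59 + 1 = 140/59 ≈ 2.373 bits/symbol.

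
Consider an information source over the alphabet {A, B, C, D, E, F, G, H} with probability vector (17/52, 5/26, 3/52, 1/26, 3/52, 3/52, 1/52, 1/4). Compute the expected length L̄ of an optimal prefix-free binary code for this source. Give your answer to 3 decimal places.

2.519 bits/symbol

Repeatedly combine the two least-probable nodes; the expected code length is the sum of the merged weights.
merge 1/52 + 1/26 → 3/52
merge 3/52 + 3/52 → 3/26
merge 3/52 + 3/52 → 3/26
merge 3/26 + 3/26 → 3/13
merge 5/26 + 3/13 → 11/26
merge 1/4 + 17/52 → 15/26
merge 11/26 + 15/26 → 1
L = 3/52 + 3/26 + 3/26 + 3/13 + 11/26 + 15/26 + 1 = 131/52 ≈ 2.519 bits/symbol.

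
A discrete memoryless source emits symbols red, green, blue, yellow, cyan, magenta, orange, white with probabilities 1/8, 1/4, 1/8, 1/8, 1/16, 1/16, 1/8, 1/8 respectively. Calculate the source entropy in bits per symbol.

Each probability is a power of 1/2, so log₂(1/p) is an integer.
H = Σ p·log₂(1/p) = 1/8·3 + 1/4·2 + 1/8·3 + 1/8·3 + 1/16·4 + 1/16·4 + 1/8·3 + 1/8·3 = 2.875 bits.

2.875 bits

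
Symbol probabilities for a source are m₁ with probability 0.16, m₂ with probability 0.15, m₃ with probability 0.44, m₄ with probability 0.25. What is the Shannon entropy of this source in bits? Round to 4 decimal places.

1.8547 bits

H = −Σ pᵢ log₂ pᵢ.
−0.16·log₂(0.16) = 0.4230
−0.15·log₂(0.15) = 0.4105
−0.44·log₂(0.44) = 0.5211
−0.25·log₂(0.25) = 0.5000
Sum ≈ 1.8547 → 1.8547 bits.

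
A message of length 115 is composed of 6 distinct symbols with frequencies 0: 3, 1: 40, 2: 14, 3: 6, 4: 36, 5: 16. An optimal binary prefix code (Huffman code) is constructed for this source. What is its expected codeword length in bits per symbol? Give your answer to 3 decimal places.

2.270 bits/symbol

Probabilities are the counts divided by 115.
Repeatedly combine the two least-probable nodes; the expected code length is the sum of the merged weights.
merge 3/115 + 6/115 → 9/115
merge 9/115 + 14/115 → 1/5
merge 16/115 + 1/5 → 39/115
merge 36/115 + 39/115 → 15/23
merge 8/23 + 15/23 → 1
L = 9/115 + 1/5 + 39/115 + 15/23 + 1 = 261/115 ≈ 2.270 bits/symbol.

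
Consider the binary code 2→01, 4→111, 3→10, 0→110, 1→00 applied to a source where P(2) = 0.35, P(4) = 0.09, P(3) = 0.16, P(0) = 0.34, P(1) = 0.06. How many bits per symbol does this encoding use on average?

L̄ = Σ pᵢ·ℓᵢ = 0.35·2 + 0.09·3 + 0.16·2 + 0.34·3 + 0.06·2 = 2.43 bits/symbol.

2.43 bits/symbol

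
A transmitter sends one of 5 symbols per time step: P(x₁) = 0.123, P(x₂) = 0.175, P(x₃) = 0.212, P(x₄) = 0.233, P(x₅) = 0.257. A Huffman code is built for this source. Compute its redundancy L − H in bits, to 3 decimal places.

0.018 bits

Entropy H = −Σ p log₂ p ≈ 2.2798 bits.
Huffman merges: 123/1000+7/40→149/500; 53/250+233/1000→89/200; 257/1000+149/500→111/200; 89/200+111/200→1. L = 1149/500 ≈ 2.2980.
L − H = 2.2980 − 2.2798 = 0.018 bits.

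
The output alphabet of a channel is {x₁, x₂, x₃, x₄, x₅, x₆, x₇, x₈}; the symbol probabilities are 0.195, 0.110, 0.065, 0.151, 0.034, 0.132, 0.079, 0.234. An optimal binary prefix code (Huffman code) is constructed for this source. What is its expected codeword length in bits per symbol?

Repeatedly combine the two least-probable nodes; the expected code length is the sum of the merged weights.
merge 17/500 + 13/200 → 99/1000
merge 79/1000 + 99/1000 → 89/500
merge 11/100 + 33/250 → 121/500
merge 151/1000 + 89/500 → 329/1000
merge 39/200 + 117/500 → 429/1000
merge 121/500 + 329/1000 → 571/1000
merge 429/1000 + 571/1000 → 1
L = 99/1000 + 89/500 + 121/500 + 329/1000 + 429/1000 + 571/1000 + 1 = 356/125 = 2.848 bits/symbol.

2.848 bits/symbol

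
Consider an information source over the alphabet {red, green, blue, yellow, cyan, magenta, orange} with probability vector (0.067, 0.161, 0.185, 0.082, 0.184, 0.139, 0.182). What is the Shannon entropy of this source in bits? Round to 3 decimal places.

H = −Σ pᵢ log₂ pᵢ.
−0.067·log₂(0.067) = 0.2613
−0.161·log₂(0.161) = 0.4242
−0.185·log₂(0.185) = 0.4504
−0.082·log₂(0.082) = 0.2959
−0.184·log₂(0.184) = 0.4494
−0.139·log₂(0.139) = 0.3957
−0.182·log₂(0.182) = 0.4474
Sum ≈ 2.7242 → 2.724 bits.

2.724 bits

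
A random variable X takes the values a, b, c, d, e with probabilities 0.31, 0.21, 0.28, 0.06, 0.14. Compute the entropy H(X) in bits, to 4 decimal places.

2.1515 bits

H = −Σ pᵢ log₂ pᵢ.
−0.31·log₂(0.31) = 0.5238
−0.21·log₂(0.21) = 0.4728
−0.28·log₂(0.28) = 0.5142
−0.06·log₂(0.06) = 0.2435
−0.14·log₂(0.14) = 0.3971
Sum ≈ 2.1515 → 2.1515 bits.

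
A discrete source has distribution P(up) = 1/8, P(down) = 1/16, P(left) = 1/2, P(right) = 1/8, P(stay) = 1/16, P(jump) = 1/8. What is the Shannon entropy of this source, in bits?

Each probability is a power of 1/2, so log₂(1/p) is an integer.
H = Σ p·log₂(1/p) = 1/8·3 + 1/16·4 + 1/2·1 + 1/8·3 + 1/16·4 + 1/8·3 = 2.125 bits.

2.125 bits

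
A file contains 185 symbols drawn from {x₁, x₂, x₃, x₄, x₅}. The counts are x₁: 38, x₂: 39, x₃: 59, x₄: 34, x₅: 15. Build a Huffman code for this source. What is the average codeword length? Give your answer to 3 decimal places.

2.265 bits/symbol

Probabilities are the counts divided by 185.
Repeatedly combine the two least-probable nodes; the expected code length is the sum of the merged weights.
merge 3/37 + 34/185 → 49/185
merge 38/185 + 39/185 → 77/185
merge 49/185 + 59/185 → 108/185
merge 77/185 + 108/185 → 1
L = 49/185 + 77/185 + 108/185 + 1 = 419/185 ≈ 2.265 bits/symbol.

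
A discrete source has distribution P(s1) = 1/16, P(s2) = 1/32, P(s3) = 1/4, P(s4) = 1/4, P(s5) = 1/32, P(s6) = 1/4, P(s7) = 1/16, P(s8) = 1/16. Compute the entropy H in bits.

2.5625 bits

Each probability is a power of 1/2, so log₂(1/p) is an integer.
H = Σ p·log₂(1/p) = 1/16·4 + 1/32·5 + 1/4·2 + 1/4·2 + 1/32·5 + 1/4·2 + 1/16·4 + 1/16·4 = 2.5625 bits.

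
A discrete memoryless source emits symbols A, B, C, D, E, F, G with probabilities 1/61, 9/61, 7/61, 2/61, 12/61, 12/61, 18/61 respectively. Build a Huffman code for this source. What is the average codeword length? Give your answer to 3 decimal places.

2.525 bits/symbol

Repeatedly combine the two least-probable nodes; the expected code length is the sum of the merged weights.
merge 1/61 + 2/61 → 3/61
merge 3/61 + 7/61 → 10/61
merge 9/61 + 10/61 → 19/61
merge 12/61 + 12/61 → 24/61
merge 18/61 + 19/61 → 37/61
merge 24/61 + 37/61 → 1
L = 3/61 + 10/61 + 19/61 + 24/61 + 37/61 + 1 = 154/61 ≈ 2.525 bits/symbol.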